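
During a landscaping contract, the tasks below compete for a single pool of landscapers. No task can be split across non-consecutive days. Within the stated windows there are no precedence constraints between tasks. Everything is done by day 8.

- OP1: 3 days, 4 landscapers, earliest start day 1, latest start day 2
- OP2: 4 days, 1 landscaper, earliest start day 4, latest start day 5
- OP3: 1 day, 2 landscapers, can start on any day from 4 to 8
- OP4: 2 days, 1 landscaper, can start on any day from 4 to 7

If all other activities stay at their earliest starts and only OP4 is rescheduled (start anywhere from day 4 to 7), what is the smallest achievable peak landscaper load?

4

OP4@4: d1:4  d2:4  d3:4  d4:4  d5:2  d6:1  d7:1  d8:0 → peak 4
OP4@5: d1:4  d2:4  d3:4  d4:3  d5:2  d6:2  d7:1  d8:0 → peak 4
OP4@6: d1:4  d2:4  d3:4  d4:3  d5:1  d6:2  d7:2  d8:0 → peak 4
OP4@7: d1:4  d2:4  d3:4  d4:3  d5:1  d6:1  d7:2  d8:1 → peak 4
Best is OP4@4, peak 4.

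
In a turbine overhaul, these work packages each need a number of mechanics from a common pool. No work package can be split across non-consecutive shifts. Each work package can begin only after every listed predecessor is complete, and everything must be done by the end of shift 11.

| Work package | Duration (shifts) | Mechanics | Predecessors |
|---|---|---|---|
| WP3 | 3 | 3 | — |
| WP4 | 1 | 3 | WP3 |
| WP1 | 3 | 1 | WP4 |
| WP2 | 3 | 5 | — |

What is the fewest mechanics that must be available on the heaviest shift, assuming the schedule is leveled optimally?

5

Early-start (WP3@1, WP4@4, WP1@5, WP2@1) gives peak 8: s1:8  s2:8  s3:8  s4:3  s5:1  s6:1  s7:1  s8:0  s9:0  s10:0  s11:0.
Shift WP2→8.
Schedule WP3@1, WP4@4, WP1@5, WP2@8: s1:3  s2:3  s3:3  s4:3  s5:1  s6:1  s7:1  s8:5  s9:5  s10:5  s11:0 — peak 5.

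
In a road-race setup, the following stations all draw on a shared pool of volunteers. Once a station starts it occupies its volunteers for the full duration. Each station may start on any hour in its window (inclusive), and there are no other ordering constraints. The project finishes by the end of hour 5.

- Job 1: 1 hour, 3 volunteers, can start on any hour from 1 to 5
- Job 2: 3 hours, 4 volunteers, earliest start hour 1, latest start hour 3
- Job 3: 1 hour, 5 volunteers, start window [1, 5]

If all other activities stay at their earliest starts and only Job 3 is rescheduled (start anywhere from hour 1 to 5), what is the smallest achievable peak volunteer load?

7

Job 3@1: h1:12  h2:4  h3:4  h4:0  h5:0 → peak 12
Job 3@2: h1:7  h2:9  h3:4  h4:0  h5:0 → peak 9
Job 3@3: h1:7  h2:4  h3:9  h4:0  h5:0 → peak 9
Job 3@4: h1:7  h2:4  h3:4  h4:5  h5:0 → peak 7
Job 3@5: h1:7  h2:4  h3:4  h4:0  h5:5 → peak 7
Best is Job 3@4, peak 7.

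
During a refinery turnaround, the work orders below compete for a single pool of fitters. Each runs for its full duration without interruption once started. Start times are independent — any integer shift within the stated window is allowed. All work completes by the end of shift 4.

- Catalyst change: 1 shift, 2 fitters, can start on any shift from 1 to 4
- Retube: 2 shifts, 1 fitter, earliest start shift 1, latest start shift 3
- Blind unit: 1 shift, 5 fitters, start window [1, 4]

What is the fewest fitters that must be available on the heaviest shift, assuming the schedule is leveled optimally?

5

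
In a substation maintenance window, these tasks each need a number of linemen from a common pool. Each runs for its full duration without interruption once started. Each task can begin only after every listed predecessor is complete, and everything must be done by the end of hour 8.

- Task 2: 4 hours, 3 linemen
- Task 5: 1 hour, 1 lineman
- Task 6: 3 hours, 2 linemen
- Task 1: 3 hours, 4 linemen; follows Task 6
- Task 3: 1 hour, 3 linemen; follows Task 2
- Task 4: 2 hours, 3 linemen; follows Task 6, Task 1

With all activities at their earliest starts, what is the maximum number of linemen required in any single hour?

7

Early-start schedule: Task 2@1, Task 5@1, Task 6@1, Task 1@4, Task 3@5, Task 4@7.
Load per hour: hour 1: 6, hour 2: 5, hour 3: 5, hour 4: 7, hour 5: 7, hour 6: 4, hour 7: 3, hour 8: 3.
Peak is 7.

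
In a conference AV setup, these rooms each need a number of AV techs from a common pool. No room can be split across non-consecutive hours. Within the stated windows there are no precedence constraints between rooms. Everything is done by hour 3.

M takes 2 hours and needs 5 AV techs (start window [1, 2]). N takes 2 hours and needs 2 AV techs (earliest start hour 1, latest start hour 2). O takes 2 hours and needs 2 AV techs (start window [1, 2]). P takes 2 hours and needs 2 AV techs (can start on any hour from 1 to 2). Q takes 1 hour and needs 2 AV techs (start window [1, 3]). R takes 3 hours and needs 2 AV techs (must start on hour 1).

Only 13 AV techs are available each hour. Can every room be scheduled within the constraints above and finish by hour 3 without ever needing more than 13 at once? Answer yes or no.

yes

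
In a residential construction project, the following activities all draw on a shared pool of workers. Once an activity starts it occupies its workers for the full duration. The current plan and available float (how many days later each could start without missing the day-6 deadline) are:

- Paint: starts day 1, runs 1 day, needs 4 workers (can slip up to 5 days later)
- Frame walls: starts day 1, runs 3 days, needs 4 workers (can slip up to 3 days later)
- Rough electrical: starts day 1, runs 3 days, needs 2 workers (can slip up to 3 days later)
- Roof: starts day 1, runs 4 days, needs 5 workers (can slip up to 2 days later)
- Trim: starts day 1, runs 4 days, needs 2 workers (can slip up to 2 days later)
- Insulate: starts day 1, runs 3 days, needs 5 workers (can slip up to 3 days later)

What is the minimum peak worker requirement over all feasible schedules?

13

Early-start (Paint@1, Frame walls@1, Rough electrical@1, Roof@1, Trim@1, Insulate@1) gives peak 22: d1:22  d2:18  d3:18  d4:7  d5:0  d6:0.
Shift Roof→2, Insulate→4.
Schedule Paint@1, Frame walls@1, Rough electrical@1, Roof@2, Trim@1, Insulate@4: d1:12  d2:13  d3:13  d4:12  d5:10  d6:5 — peak 13.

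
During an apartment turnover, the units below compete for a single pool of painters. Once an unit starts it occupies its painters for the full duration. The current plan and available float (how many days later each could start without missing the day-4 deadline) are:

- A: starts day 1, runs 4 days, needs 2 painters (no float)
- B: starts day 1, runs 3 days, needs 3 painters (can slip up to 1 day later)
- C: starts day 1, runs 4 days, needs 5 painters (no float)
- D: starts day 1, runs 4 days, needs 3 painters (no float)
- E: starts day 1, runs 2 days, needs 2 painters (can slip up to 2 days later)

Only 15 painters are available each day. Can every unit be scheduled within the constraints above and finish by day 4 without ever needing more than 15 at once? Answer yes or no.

yes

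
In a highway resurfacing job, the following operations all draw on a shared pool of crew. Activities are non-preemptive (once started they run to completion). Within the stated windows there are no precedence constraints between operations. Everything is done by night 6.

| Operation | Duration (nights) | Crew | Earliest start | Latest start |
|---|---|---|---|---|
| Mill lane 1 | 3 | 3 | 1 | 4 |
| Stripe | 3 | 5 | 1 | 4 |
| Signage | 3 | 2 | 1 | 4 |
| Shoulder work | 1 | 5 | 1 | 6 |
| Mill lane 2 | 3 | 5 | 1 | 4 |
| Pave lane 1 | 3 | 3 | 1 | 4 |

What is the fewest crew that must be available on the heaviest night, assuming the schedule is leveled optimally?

Early-start (Mill lane 1@1, Stripe@1, Signage@1, Shoulder work@1, Mill lane 2@1, Pave lane 1@1) gives peak 23: n1:23  n2:18  n3:18  n4:0  n5:0  n6:0.
Shift Signage→4, Shoulder work→4, Mill lane 2→4.
Schedule Mill lane 1@1, Stripe@1, Signage@4, Shoulder work@4, Mill lane 2@4, Pave lane 1@1: n1:11  n2:11  n3:11  n4:12  n5:7  n6:7 — peak 12.

12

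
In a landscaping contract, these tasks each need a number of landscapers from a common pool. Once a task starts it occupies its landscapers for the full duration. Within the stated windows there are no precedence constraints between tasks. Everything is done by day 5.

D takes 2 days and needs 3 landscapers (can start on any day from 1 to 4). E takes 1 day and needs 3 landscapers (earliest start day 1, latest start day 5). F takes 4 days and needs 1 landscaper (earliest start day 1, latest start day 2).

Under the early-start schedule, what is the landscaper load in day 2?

At early start, day 2 has: D, F.
Demand: 3 + 1 = 4.

4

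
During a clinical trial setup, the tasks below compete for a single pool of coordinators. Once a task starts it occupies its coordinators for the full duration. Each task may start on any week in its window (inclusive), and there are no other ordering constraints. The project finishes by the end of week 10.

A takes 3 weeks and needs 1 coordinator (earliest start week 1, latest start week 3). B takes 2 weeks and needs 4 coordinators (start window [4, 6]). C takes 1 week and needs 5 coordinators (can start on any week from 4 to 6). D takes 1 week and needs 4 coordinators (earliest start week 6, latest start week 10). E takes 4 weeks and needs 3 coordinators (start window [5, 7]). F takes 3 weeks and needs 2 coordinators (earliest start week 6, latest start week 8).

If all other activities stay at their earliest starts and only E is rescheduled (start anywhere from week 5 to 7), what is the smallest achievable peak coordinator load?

9

E@5: w1:1  w2:1  w3:1  w4:9  w5:7  w6:9  w7:5  w8:5  w9:0  w10:0 → peak 9
E@6: w1:1  w2:1  w3:1  w4:9  w5:4  w6:9  w7:5  w8:5  w9:3  w10:0 → peak 9
E@7: w1:1  w2:1  w3:1  w4:9  w5:4  w6:6  w7:5  w8:5  w9:3  w10:3 → peak 9
Best is E@5, peak 9.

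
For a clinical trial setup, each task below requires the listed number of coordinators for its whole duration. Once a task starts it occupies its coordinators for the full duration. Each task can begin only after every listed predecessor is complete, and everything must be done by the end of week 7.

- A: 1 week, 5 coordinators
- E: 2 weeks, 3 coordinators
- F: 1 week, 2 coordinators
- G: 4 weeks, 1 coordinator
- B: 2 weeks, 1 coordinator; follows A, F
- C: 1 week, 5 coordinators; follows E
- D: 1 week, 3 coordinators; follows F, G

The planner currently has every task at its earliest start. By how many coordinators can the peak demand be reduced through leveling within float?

6

Early-start peak: w1:11  w2:5  w3:7  w4:1  w5:3  w6:0  w7:0 ⇒ 11.
Leveled (A@1, E@2, F@4, G@2, B@5, C@7, D@6): w1:5  w2:4  w3:4  w4:3  w5:2  w6:4  w7:5 ⇒ 5.
Reduction 11 − 5 = 6.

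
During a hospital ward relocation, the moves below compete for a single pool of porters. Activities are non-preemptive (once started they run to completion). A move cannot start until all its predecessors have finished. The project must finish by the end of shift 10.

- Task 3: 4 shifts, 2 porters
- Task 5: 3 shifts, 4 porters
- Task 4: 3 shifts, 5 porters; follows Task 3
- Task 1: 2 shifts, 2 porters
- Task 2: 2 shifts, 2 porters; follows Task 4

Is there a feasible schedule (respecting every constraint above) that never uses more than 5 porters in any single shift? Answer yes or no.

The minimum achievable peak is 6; 5 < 6, so no feasible schedule stays within the cap.

no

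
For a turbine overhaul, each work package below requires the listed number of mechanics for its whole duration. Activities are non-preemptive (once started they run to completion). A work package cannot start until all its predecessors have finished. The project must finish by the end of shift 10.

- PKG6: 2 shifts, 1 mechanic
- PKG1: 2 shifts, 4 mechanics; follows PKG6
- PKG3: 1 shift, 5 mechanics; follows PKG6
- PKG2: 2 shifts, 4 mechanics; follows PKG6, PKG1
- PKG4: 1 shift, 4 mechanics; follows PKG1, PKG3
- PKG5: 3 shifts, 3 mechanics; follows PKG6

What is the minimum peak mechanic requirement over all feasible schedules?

Early-start (PKG6@1, PKG1@3, PKG3@3, PKG2@5, PKG4@5, PKG5@3) gives peak 12: s1:1  s2:1  s3:12  s4:7  s5:11  s6:4  s7:0  s8:0  s9:0  s10:0.
Shift PKG3→5, PKG2→6, PKG4→8, PKG5→6.
Schedule PKG6@1, PKG1@3, PKG3@5, PKG2@6, PKG4@8, PKG5@6: s1:1  s2:1  s3:4  s4:4  s5:5  s6:7  s7:7  s8:7  s9:0  s10:0 — peak 7.

7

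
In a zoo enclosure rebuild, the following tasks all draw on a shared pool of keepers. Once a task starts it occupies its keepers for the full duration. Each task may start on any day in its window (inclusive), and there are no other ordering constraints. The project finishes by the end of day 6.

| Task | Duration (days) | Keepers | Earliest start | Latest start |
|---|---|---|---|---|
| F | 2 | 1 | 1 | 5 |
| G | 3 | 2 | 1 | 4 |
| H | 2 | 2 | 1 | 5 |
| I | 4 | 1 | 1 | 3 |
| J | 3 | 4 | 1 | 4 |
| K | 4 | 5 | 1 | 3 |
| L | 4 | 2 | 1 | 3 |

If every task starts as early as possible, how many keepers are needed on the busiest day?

17

Early-start schedule: F@1, G@1, H@1, I@1, J@1, K@1, L@1.
Load per day: day 1: 17, day 2: 17, day 3: 14, day 4: 8, day 5: 0, day 6: 0.
Peak is 17.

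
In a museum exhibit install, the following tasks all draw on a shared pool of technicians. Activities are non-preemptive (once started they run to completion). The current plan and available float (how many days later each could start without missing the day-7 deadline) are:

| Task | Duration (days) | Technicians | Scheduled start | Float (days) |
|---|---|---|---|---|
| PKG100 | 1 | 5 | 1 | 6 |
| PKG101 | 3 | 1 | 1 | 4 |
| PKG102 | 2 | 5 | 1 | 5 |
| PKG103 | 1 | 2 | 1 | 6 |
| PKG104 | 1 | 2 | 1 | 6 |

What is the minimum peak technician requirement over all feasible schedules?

Early-start (PKG100@1, PKG101@1, PKG102@1, PKG103@1, PKG104@1) gives peak 15: d1:15  d2:6  d3:1  d4:0  d5:0  d6:0  d7:0.
Shift PKG101→2, PKG102→5, PKG103→2, PKG104→2.
Schedule PKG100@1, PKG101@2, PKG102@5, PKG103@2, PKG104@2: d1:5  d2:5  d3:1  d4:1  d5:5  d6:5  d7:0 — peak 5.

5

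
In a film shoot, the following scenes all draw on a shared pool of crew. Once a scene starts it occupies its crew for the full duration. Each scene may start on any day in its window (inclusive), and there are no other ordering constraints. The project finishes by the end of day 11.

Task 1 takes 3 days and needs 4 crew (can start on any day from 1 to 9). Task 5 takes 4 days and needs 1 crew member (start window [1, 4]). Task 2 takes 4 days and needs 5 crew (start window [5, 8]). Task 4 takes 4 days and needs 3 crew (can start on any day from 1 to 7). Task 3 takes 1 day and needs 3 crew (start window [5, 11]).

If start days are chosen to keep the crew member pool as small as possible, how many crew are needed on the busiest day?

Early-start (Task 1@1, Task 5@1, Task 2@5, Task 4@1, Task 3@5) gives peak 8: d1:8  d2:8  d3:8  d4:4  d5:8  d6:5  d7:5  d8:5  d9:0  d10:0  d11:0.
Shift Task 2→8, Task 4→4.
Schedule Task 1@1, Task 5@1, Task 2@8, Task 4@4, Task 3@5: d1:5  d2:5  d3:5  d4:4  d5:6  d6:3  d7:3  d8:5  d9:5  d10:5  d11:5 — peak 6.

6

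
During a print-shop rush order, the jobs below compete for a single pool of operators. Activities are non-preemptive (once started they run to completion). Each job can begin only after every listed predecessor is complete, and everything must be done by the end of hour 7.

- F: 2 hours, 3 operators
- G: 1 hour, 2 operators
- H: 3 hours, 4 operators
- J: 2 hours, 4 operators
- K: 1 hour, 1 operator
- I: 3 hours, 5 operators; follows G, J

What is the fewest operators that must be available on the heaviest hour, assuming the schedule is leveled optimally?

8

Early-start (F@1, G@1, H@1, J@1, K@1, I@3) gives peak 14: h1:14  h2:11  h3:9  h4:5  h5:5  h6:0  h7:0.
Shift H→2, J→3, I→5.
Schedule F@1, G@1, H@2, J@3, K@1, I@5: h1:6  h2:7  h3:8  h4:8  h5:5  h6:5  h7:5 — peak 8.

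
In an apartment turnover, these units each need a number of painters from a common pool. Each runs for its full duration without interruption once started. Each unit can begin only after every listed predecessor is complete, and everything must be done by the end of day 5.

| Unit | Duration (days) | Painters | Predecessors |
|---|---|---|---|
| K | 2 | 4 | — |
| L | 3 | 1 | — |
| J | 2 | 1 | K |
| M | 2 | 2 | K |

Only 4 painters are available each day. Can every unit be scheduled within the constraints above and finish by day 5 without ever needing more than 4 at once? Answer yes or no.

Schedule K@1, L@3, J@3, M@3: d1:4  d2:4  d3:4  d4:4  d5:1 — peak 4 ≤ 4.

yes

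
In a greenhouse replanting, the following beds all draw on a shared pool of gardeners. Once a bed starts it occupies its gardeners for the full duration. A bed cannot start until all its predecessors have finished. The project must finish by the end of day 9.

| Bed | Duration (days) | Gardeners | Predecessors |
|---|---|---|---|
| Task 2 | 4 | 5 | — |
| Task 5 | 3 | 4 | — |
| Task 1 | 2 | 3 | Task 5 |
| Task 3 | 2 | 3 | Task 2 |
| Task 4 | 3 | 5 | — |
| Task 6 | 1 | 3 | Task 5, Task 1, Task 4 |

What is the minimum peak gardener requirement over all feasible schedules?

9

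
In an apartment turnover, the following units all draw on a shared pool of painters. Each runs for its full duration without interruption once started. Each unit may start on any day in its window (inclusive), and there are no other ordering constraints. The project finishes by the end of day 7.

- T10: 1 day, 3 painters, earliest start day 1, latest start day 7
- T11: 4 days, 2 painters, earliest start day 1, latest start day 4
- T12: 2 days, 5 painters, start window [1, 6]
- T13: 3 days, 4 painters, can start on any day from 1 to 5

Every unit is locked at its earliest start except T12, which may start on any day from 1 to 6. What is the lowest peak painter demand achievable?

T12@1: d1:14  d2:11  d3:6  d4:2  d5:0  d6:0  d7:0 → peak 14
T12@2: d1:9  d2:11  d3:11  d4:2  d5:0  d6:0  d7:0 → peak 11
T12@3: d1:9  d2:6  d3:11  d4:7  d5:0  d6:0  d7:0 → peak 11
T12@4: d1:9  d2:6  d3:6  d4:7  d5:5  d6:0  d7:0 → peak 9
T12@5: d1:9  d2:6  d3:6  d4:2  d5:5  d6:5  d7:0 → peak 9
T12@6: d1:9  d2:6  d3:6  d4:2  d5:0  d6:5  d7:5 → peak 9
Best is T12@4, peak 9.

9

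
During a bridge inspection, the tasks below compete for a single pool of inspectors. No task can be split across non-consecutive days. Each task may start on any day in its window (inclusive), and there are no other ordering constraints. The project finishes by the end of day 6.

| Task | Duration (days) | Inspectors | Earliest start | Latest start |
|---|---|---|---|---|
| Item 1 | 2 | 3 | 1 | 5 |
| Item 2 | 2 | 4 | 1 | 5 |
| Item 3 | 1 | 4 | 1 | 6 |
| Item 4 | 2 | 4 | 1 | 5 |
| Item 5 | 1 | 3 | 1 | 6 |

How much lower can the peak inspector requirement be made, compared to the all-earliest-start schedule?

11

Early-start peak: d1:18  d2:11  d3:0  d4:0  d5:0  d6:0 ⇒ 18.
Leveled (Item 1@1, Item 2@1, Item 3@3, Item 4@4, Item 5@3): d1:7  d2:7  d3:7  d4:4  d5:4  d6:0 ⇒ 7.
Reduction 18 − 7 = 11.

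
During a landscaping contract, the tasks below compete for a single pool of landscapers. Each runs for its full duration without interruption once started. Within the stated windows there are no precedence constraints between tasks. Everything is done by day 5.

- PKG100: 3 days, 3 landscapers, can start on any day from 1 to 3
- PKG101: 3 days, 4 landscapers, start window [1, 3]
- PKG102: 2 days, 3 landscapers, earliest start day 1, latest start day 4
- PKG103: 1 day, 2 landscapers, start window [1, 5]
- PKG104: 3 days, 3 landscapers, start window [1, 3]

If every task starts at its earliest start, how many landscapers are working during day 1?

15

At early start, day 1 has: PKG100, PKG101, PKG102, PKG103, PKG104.
Demand: 3 + 4 + 3 + 2 + 3 = 15.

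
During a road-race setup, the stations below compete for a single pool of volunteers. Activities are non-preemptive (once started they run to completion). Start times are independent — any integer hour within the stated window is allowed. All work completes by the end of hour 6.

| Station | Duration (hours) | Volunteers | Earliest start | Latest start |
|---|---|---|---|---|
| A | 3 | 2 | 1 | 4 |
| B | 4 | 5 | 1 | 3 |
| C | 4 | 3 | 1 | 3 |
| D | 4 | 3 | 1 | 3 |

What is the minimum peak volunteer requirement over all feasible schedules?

Schedule A@1, B@1, C@1, D@1: h1:13  h2:13  h3:13  h4:11  h5:0  h6:0 — peak 13.

13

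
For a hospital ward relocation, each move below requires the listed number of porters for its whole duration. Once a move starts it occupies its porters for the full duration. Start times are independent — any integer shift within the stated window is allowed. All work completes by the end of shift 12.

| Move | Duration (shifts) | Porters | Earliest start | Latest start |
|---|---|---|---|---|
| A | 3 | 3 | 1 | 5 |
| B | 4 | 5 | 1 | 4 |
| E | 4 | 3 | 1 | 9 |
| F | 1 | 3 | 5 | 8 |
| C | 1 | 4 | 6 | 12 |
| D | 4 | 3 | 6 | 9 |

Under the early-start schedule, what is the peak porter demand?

Early-start schedule: A@1, B@1, E@1, F@5, C@6, D@6.
Load per shift: shift 1: 11, shift 2: 11, shift 3: 11, shift 4: 8, shift 5: 3, shift 6: 7, shift 7: 3, shift 8: 3, shift 9: 3, shift 10: 0, shift 11: 0, shift 12: 0.
Peak is 11.

11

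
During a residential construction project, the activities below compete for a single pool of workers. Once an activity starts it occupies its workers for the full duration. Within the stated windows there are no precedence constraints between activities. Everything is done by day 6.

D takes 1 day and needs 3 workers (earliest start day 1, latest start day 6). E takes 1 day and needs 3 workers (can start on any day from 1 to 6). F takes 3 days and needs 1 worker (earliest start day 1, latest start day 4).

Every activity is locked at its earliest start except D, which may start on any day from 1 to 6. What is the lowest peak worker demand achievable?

D@1: d1:7  d2:1  d3:1  d4:0  d5:0  d6:0 → peak 7
D@2: d1:4  d2:4  d3:1  d4:0  d5:0  d6:0 → peak 4
D@3: d1:4  d2:1  d3:4  d4:0  d5:0  d6:0 → peak 4
D@4: d1:4  d2:1  d3:1  d4:3  d5:0  d6:0 → peak 4
D@5: d1:4  d2:1  d3:1  d4:0  d5:3  d6:0 → peak 4
D@6: d1:4  d2:1  d3:1  d4:0  d5:0  d6:3 → peak 4
Best is D@2, peak 4.

4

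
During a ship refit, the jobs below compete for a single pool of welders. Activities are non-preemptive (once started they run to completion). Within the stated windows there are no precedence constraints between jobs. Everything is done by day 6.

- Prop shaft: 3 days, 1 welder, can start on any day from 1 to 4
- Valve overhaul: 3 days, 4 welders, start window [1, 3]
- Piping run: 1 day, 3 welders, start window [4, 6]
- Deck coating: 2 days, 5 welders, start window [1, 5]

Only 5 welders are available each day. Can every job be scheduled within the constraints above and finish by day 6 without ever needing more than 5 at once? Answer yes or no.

yes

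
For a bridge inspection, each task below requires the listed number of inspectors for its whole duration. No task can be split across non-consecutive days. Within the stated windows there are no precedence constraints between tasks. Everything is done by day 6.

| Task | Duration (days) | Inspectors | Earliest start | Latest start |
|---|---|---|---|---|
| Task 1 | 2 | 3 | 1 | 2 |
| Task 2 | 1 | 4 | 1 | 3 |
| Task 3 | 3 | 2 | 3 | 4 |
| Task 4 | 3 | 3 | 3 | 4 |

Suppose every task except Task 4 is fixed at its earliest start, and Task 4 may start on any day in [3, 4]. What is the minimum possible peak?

Task 4@3: d1:7  d2:3  d3:5  d4:5  d5:5  d6:0 → peak 7
Task 4@4: d1:7  d2:3  d3:2  d4:5  d5:5  d6:3 → peak 7
Best is Task 4@3, peak 7.

7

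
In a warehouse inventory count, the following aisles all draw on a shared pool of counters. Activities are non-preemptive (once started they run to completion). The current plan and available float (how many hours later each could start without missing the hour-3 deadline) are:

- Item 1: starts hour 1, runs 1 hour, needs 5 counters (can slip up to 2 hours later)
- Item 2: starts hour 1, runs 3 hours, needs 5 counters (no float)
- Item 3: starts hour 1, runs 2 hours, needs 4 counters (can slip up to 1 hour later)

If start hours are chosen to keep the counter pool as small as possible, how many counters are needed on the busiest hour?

Early-start (Item 1@1, Item 2@1, Item 3@1) gives peak 14: h1:14  h2:9  h3:5.
Shift Item 3→2.
Schedule Item 1@1, Item 2@1, Item 3@2: h1:10  h2:9  h3:9 — peak 10.
Total counter-hours = 28 over 3 hours ⇒ peak ≥ ⌈28/3⌉ = 10, so 10 is optimal.

10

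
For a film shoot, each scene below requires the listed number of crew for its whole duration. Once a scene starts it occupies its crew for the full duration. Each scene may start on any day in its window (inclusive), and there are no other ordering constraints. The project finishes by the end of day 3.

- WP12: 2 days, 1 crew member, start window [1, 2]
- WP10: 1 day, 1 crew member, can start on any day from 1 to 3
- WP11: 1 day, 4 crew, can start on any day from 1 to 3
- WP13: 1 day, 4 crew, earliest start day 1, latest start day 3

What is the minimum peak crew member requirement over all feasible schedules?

Early-start (WP12@1, WP10@1, WP11@1, WP13@1) gives peak 10: d1:10  d2:1  d3:0.
Shift WP11→2, WP13→3.
Schedule WP12@1, WP10@1, WP11@2, WP13@3: d1:2  d2:5  d3:4 — peak 5.

5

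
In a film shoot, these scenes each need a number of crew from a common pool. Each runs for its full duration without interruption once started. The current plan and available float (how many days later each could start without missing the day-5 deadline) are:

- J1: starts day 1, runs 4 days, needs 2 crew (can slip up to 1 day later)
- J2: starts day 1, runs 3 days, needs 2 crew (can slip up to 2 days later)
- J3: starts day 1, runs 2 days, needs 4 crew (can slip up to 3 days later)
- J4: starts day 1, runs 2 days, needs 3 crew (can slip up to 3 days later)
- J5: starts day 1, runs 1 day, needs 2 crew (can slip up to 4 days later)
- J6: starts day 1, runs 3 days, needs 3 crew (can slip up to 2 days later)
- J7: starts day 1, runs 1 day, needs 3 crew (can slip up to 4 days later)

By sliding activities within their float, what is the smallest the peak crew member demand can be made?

Early-start (J1@1, J2@1, J3@1, J4@1, J5@1, J6@1, J7@1) gives peak 19: d1:19  d2:14  d3:7  d4:2  d5:0.
Shift J4→4, J5→3, J6→3, J7→5.
Schedule J1@1, J2@1, J3@1, J4@4, J5@3, J6@3, J7@5: d1:8  d2:8  d3:9  d4:8  d5:9 — peak 9.
Total crew member-days = 42 over 5 days ⇒ peak ≥ ⌈42/5⌉ = 9, so 9 is optimal.

9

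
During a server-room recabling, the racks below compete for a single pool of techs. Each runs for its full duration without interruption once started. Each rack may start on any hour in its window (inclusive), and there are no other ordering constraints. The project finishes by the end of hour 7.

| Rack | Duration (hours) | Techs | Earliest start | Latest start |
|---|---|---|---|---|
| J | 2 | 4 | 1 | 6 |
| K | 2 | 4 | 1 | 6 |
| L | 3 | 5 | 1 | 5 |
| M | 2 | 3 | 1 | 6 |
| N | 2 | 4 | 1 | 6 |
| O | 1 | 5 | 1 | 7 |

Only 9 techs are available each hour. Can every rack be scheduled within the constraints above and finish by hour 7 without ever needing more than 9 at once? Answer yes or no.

Schedule J@1, K@1, L@3, M@3, N@5, O@6: h1:8  h2:8  h3:8  h4:8  h5:9  h6:9  h7:0 — peak 9 ≤ 9.

yes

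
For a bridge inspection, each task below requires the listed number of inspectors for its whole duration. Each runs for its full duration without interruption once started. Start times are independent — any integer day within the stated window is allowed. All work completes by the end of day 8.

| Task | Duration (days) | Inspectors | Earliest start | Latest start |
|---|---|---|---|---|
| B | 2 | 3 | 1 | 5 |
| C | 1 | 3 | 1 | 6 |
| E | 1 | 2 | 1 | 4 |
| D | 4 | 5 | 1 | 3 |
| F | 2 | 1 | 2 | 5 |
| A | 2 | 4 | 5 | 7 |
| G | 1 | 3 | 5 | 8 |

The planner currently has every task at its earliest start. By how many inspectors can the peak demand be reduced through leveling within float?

6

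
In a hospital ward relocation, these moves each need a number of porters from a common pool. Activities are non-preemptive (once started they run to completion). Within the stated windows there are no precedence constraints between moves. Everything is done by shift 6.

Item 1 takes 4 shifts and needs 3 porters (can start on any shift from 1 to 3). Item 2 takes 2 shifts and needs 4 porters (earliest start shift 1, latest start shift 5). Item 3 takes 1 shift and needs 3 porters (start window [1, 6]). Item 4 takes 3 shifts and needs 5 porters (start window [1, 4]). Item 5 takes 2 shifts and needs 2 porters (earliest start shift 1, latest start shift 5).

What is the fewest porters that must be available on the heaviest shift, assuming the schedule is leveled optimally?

Early-start (Item 1@1, Item 2@1, Item 3@1, Item 4@1, Item 5@1) gives peak 17: s1:17  s2:14  s3:8  s4:3  s5:0  s6:0.
Shift Item 3→3, Item 4→4, Item 5→5.
Schedule Item 1@1, Item 2@1, Item 3@3, Item 4@4, Item 5@5: s1:7  s2:7  s3:6  s4:8  s5:7  s6:7 — peak 8.

8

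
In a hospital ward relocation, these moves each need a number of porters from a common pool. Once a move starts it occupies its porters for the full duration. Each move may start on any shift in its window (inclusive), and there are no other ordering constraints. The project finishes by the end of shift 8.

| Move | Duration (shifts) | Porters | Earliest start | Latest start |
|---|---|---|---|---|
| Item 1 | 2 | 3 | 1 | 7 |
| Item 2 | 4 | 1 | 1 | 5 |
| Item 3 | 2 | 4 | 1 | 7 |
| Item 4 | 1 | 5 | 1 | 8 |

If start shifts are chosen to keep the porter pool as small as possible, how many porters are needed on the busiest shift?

Early-start (Item 1@1, Item 2@1, Item 3@1, Item 4@1) gives peak 13: s1:13  s2:8  s3:1  s4:1  s5:0  s6:0  s7:0  s8:0.
Shift Item 3→3, Item 4→5.
Schedule Item 1@1, Item 2@1, Item 3@3, Item 4@5: s1:4  s2:4  s3:5  s4:5  s5:5  s6:0  s7:0  s8:0 — peak 5.

5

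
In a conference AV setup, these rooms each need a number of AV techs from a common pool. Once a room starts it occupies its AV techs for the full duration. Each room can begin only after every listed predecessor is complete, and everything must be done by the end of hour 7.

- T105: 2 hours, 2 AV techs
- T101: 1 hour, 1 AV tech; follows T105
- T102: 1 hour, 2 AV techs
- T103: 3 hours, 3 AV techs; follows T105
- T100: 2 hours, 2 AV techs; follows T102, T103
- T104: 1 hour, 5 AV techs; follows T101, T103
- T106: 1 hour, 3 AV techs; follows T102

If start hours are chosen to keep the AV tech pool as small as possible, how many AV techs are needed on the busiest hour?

Schedule T105@1, T101@3, T102@1, T103@3, T100@6, T104@6, T106@2: h1:4  h2:5  h3:4  h4:3  h5:3  h6:7  h7:2 — peak 7.

7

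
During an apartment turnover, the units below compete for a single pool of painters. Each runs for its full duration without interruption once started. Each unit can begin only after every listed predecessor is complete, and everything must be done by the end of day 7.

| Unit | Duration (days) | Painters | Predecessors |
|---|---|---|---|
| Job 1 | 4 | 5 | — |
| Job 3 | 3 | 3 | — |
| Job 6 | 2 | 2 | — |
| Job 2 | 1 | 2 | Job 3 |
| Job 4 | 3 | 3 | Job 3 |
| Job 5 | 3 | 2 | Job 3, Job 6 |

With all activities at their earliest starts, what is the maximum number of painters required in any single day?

Early-start schedule: Job 1@1, Job 3@1, Job 6@1, Job 2@4, Job 4@4, Job 5@4.
Load per day: day 1: 10, day 2: 10, day 3: 8, day 4: 12, day 5: 5, day 6: 5, day 7: 0.
Peak is 12.

12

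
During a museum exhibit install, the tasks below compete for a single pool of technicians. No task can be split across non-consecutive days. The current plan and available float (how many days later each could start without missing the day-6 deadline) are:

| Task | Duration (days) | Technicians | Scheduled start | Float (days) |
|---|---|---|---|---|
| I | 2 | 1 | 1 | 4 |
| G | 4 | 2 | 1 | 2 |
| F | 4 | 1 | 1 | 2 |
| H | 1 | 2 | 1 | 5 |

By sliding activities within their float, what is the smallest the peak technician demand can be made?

Early-start (I@1, G@1, F@1, H@1) gives peak 6: d1:6  d2:4  d3:3  d4:3  d5:0  d6:0.
Shift F→3, H→5.
Schedule I@1, G@1, F@3, H@5: d1:3  d2:3  d3:3  d4:3  d5:3  d6:1 — peak 3.
Total technician-days = 16 over 6 days ⇒ peak ≥ ⌈16/6⌉ = 3, so 3 is optimal.

3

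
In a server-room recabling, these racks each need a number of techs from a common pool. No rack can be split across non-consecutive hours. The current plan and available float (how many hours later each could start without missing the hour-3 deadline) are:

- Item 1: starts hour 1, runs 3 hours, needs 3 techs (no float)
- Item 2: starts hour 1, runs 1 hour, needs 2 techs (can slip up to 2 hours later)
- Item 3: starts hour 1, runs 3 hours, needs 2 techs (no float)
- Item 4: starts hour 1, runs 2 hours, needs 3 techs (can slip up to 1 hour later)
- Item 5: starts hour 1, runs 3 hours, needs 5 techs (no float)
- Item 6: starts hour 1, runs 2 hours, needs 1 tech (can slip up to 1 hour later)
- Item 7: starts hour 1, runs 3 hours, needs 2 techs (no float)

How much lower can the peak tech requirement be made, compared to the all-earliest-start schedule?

2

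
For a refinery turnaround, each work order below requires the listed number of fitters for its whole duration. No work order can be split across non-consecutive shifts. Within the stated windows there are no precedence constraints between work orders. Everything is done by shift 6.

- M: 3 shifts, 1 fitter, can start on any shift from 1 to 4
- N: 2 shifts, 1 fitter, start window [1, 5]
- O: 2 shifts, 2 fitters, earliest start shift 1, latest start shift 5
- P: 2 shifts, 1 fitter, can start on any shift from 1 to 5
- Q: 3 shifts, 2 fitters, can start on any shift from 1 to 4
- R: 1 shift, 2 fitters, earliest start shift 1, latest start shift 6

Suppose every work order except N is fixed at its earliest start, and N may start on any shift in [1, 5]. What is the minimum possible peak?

8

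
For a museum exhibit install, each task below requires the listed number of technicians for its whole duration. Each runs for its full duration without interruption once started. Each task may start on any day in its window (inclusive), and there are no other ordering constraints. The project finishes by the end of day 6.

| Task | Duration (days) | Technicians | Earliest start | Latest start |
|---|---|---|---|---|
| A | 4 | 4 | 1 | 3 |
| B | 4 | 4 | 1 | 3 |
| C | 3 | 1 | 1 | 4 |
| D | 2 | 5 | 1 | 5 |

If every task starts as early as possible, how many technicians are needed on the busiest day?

Early-start schedule: A@1, B@1, C@1, D@1.
Load per day: day 1: 14, day 2: 14, day 3: 9, day 4: 8, day 5: 0, day 6: 0.
Peak is 14.

14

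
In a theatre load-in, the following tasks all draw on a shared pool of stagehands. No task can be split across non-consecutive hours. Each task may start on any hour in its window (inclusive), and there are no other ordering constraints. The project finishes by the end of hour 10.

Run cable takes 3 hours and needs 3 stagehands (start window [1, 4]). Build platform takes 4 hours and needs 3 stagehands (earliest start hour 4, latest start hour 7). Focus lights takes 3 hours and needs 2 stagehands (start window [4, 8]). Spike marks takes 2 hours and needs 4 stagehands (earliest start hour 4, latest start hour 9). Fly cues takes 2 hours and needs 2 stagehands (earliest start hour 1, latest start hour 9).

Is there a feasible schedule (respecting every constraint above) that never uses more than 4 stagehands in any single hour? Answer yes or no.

no

The minimum achievable peak is 5; 4 < 5, so no feasible schedule stays within the cap.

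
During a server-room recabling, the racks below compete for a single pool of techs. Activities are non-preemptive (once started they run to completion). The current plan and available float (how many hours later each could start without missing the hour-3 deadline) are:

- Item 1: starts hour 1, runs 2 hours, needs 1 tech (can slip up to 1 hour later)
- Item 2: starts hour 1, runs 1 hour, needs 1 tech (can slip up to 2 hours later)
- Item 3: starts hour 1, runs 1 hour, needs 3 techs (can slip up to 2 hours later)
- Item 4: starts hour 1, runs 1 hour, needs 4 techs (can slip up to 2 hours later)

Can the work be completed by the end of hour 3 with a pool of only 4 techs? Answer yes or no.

Schedule Item 1@1, Item 2@1, Item 3@2, Item 4@3: h1:2  h2:4  h3:4 — peak 4 ≤ 4.

yes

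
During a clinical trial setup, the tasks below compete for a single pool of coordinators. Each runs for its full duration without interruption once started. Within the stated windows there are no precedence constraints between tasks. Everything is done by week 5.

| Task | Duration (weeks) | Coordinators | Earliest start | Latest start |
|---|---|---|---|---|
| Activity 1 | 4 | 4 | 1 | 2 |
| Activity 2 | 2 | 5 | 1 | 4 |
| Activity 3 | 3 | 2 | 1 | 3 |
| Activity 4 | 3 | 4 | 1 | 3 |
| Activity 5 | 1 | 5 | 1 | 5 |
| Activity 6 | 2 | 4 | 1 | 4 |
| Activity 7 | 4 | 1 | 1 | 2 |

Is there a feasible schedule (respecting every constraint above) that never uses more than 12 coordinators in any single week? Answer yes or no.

no

Total coordinator-weeks = 61; over 5 weeks the average is 61/5 > 12, so some week must exceed 12.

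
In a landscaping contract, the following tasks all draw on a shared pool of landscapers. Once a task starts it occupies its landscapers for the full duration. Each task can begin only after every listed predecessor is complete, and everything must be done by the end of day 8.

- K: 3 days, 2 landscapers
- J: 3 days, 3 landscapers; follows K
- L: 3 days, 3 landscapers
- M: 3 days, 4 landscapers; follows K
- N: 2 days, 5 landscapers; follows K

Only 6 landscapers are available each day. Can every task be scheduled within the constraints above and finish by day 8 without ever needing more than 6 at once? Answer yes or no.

no

The minimum achievable peak is 7; 6 < 7, so no feasible schedule stays within the cap.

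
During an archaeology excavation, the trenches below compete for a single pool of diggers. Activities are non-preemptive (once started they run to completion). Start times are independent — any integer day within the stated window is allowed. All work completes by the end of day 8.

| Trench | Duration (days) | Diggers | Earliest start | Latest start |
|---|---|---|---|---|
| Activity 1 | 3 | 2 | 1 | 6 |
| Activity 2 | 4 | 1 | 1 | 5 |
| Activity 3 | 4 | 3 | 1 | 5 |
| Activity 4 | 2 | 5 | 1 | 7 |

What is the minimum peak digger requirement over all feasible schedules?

Early-start (Activity 1@1, Activity 2@1, Activity 3@1, Activity 4@1) gives peak 11: d1:11  d2:11  d3:6  d4:4  d5:0  d6:0  d7:0  d8:0.
Shift Activity 4→5.
Schedule Activity 1@1, Activity 2@1, Activity 3@1, Activity 4@5: d1:6  d2:6  d3:6  d4:4  d5:5  d6:5  d7:0  d8:0 — peak 6.

6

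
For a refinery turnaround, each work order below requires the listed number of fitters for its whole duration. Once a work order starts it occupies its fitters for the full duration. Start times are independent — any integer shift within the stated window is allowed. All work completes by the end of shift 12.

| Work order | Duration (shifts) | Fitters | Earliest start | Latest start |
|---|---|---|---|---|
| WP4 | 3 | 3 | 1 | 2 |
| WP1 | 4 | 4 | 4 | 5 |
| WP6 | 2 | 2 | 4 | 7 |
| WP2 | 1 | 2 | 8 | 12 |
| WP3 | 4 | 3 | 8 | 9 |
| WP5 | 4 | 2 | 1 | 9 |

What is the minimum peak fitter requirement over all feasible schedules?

Early-start (WP4@1, WP1@4, WP6@4, WP2@8, WP3@8, WP5@1) gives peak 8: s1:5  s2:5  s3:5  s4:8  s5:6  s6:4  s7:4  s8:5  s9:3  s10:3  s11:3  s12:0.
Shift WP5→9.
Schedule WP4@1, WP1@4, WP6@4, WP2@8, WP3@8, WP5@9: s1:3  s2:3  s3:3  s4:6  s5:6  s6:4  s7:4  s8:5  s9:5  s10:5  s11:5  s12:2 — peak 6.

6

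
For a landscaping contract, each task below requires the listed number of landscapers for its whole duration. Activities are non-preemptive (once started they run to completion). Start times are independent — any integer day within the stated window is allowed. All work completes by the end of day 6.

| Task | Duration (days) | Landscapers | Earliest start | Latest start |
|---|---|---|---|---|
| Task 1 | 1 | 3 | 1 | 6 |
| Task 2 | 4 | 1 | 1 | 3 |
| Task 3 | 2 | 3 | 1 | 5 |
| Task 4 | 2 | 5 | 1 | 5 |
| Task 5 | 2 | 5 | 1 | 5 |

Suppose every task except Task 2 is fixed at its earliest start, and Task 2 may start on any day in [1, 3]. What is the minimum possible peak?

16

Task 2@1: d1:17  d2:14  d3:1  d4:1  d5:0  d6:0 → peak 17
Task 2@2: d1:16  d2:14  d3:1  d4:1  d5:1  d6:0 → peak 16
Task 2@3: d1:16  d2:13  d3:1  d4:1  d5:1  d6:1 → peak 16
Best is Task 2@2, peak 16.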